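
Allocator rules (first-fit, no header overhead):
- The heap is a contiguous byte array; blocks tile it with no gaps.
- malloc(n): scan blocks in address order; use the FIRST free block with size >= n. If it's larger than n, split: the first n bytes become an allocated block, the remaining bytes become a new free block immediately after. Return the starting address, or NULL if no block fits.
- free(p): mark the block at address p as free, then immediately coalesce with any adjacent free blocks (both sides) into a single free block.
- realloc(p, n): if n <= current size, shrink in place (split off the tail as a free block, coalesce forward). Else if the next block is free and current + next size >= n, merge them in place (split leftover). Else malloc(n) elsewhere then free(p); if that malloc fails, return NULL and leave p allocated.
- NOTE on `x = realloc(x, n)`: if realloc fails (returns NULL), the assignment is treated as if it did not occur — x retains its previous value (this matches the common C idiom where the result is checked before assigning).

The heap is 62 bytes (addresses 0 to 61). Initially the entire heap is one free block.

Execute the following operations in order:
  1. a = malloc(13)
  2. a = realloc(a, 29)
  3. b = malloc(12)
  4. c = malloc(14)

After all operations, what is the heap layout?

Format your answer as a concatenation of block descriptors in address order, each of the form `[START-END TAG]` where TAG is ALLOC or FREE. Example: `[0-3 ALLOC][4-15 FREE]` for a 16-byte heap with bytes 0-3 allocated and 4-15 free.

Answer: [0-28 ALLOC][29-40 ALLOC][41-54 ALLOC][55-61 FREE]

Derivation:
Op 1: a = malloc(13) -> a = 0; heap: [0-12 ALLOC][13-61 FREE]
Op 2: a = realloc(a, 29) -> a = 0; heap: [0-28 ALLOC][29-61 FREE]
Op 3: b = malloc(12) -> b = 29; heap: [0-28 ALLOC][29-40 ALLOC][41-61 FREE]
Op 4: c = malloc(14) -> c = 41; heap: [0-28 ALLOC][29-40 ALLOC][41-54 ALLOC][55-61 FREE]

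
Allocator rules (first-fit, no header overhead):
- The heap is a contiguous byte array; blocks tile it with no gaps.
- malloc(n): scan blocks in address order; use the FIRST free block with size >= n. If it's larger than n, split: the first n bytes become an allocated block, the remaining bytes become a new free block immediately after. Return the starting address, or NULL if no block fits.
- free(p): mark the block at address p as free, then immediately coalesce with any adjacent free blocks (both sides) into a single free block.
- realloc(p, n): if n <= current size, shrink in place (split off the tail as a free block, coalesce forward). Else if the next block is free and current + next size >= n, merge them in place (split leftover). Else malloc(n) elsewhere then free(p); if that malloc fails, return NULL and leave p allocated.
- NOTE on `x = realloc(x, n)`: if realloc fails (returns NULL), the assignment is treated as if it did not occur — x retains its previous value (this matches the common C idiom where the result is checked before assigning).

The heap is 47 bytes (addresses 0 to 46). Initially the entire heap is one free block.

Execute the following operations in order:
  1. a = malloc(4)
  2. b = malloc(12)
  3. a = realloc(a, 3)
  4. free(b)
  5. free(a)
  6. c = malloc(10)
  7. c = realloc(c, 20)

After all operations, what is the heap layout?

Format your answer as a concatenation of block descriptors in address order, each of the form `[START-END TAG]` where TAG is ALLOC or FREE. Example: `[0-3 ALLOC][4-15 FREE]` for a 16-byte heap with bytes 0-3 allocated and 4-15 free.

Answer: [0-19 ALLOC][20-46 FREE]

Derivation:
Op 1: a = malloc(4) -> a = 0; heap: [0-3 ALLOC][4-46 FREE]
Op 2: b = malloc(12) -> b = 4; heap: [0-3 ALLOC][4-15 ALLOC][16-46 FREE]
Op 3: a = realloc(a, 3) -> a = 0; heap: [0-2 ALLOC][3-3 FREE][4-15 ALLOC][16-46 FREE]
Op 4: free(b) -> (freed b); heap: [0-2 ALLOC][3-46 FREE]
Op 5: free(a) -> (freed a); heap: [0-46 FREE]
Op 6: c = malloc(10) -> c = 0; heap: [0-9 ALLOC][10-46 FREE]
Op 7: c = realloc(c, 20) -> c = 0; heap: [0-19 ALLOC][20-46 FREE]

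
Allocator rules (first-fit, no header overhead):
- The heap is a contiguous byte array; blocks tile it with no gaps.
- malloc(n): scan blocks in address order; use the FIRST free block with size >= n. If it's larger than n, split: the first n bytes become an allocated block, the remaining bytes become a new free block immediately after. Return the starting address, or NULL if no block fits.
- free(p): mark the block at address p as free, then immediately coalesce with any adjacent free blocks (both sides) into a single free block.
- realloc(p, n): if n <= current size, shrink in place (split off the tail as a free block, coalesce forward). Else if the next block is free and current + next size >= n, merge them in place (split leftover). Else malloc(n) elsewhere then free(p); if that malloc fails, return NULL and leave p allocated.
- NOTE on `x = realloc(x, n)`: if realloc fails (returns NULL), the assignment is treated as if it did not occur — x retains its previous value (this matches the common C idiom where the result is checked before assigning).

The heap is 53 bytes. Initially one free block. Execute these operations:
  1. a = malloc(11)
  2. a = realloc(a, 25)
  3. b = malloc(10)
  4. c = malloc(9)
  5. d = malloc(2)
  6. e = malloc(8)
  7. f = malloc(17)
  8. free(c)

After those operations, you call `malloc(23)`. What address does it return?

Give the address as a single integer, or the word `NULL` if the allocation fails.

Answer: NULL

Derivation:
Op 1: a = malloc(11) -> a = 0; heap: [0-10 ALLOC][11-52 FREE]
Op 2: a = realloc(a, 25) -> a = 0; heap: [0-24 ALLOC][25-52 FREE]
Op 3: b = malloc(10) -> b = 25; heap: [0-24 ALLOC][25-34 ALLOC][35-52 FREE]
Op 4: c = malloc(9) -> c = 35; heap: [0-24 ALLOC][25-34 ALLOC][35-43 ALLOC][44-52 FREE]
Op 5: d = malloc(2) -> d = 44; heap: [0-24 ALLOC][25-34 ALLOC][35-43 ALLOC][44-45 ALLOC][46-52 FREE]
Op 6: e = malloc(8) -> e = NULL; heap: [0-24 ALLOC][25-34 ALLOC][35-43 ALLOC][44-45 ALLOC][46-52 FREE]
Op 7: f = malloc(17) -> f = NULL; heap: [0-24 ALLOC][25-34 ALLOC][35-43 ALLOC][44-45 ALLOC][46-52 FREE]
Op 8: free(c) -> (freed c); heap: [0-24 ALLOC][25-34 ALLOC][35-43 FREE][44-45 ALLOC][46-52 FREE]
malloc(23): first-fit scan over [0-24 ALLOC][25-34 ALLOC][35-43 FREE][44-45 ALLOC][46-52 FREE] -> NULL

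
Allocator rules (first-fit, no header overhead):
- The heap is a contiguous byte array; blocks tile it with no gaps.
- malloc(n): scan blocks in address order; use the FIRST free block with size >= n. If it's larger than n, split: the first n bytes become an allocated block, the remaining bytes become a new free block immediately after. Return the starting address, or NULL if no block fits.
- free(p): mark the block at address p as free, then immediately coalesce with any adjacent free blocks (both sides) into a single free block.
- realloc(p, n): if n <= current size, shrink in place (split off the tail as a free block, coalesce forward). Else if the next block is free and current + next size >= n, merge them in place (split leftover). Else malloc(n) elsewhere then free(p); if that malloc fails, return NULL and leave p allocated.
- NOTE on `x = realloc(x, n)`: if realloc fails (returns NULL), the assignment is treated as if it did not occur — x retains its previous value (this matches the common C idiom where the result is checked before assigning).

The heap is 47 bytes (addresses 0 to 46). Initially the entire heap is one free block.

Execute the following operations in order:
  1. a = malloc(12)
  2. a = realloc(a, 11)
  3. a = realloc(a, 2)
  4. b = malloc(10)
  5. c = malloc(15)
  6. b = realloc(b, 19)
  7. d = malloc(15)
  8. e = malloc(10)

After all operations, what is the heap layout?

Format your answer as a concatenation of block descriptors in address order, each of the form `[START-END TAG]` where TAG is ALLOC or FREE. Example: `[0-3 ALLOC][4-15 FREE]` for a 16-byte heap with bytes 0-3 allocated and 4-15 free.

Answer: [0-1 ALLOC][2-11 ALLOC][12-26 ALLOC][27-45 ALLOC][46-46 FREE]

Derivation:
Op 1: a = malloc(12) -> a = 0; heap: [0-11 ALLOC][12-46 FREE]
Op 2: a = realloc(a, 11) -> a = 0; heap: [0-10 ALLOC][11-46 FREE]
Op 3: a = realloc(a, 2) -> a = 0; heap: [0-1 ALLOC][2-46 FREE]
Op 4: b = malloc(10) -> b = 2; heap: [0-1 ALLOC][2-11 ALLOC][12-46 FREE]
Op 5: c = malloc(15) -> c = 12; heap: [0-1 ALLOC][2-11 ALLOC][12-26 ALLOC][27-46 FREE]
Op 6: b = realloc(b, 19) -> b = 27; heap: [0-1 ALLOC][2-11 FREE][12-26 ALLOC][27-45 ALLOC][46-46 FREE]
Op 7: d = malloc(15) -> d = NULL; heap: [0-1 ALLOC][2-11 FREE][12-26 ALLOC][27-45 ALLOC][46-46 FREE]
Op 8: e = malloc(10) -> e = 2; heap: [0-1 ALLOC][2-11 ALLOC][12-26 ALLOC][27-45 ALLOC][46-46 FREE]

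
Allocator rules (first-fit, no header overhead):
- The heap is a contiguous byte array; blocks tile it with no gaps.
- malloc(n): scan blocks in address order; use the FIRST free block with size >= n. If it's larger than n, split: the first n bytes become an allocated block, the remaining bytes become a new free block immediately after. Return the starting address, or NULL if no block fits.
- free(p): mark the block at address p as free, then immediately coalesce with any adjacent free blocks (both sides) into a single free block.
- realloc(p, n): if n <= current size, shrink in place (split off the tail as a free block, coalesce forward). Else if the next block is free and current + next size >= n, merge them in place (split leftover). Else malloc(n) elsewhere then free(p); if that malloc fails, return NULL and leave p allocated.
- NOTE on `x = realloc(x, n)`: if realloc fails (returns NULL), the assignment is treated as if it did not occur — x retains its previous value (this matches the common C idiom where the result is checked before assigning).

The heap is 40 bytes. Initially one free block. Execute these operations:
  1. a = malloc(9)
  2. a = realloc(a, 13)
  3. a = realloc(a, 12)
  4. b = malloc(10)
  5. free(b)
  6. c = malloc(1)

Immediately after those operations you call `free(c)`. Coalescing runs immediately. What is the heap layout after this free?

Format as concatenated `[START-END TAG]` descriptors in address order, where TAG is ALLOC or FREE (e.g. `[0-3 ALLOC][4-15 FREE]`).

Op 1: a = malloc(9) -> a = 0; heap: [0-8 ALLOC][9-39 FREE]
Op 2: a = realloc(a, 13) -> a = 0; heap: [0-12 ALLOC][13-39 FREE]
Op 3: a = realloc(a, 12) -> a = 0; heap: [0-11 ALLOC][12-39 FREE]
Op 4: b = malloc(10) -> b = 12; heap: [0-11 ALLOC][12-21 ALLOC][22-39 FREE]
Op 5: free(b) -> (freed b); heap: [0-11 ALLOC][12-39 FREE]
Op 6: c = malloc(1) -> c = 12; heap: [0-11 ALLOC][12-12 ALLOC][13-39 FREE]
free(c): c = 12 -> block [12-12 ALLOC]; mark free, coalesce with adjacent free neighbors -> [0-11 ALLOC][12-39 FREE]

Answer: [0-11 ALLOC][12-39 FREE]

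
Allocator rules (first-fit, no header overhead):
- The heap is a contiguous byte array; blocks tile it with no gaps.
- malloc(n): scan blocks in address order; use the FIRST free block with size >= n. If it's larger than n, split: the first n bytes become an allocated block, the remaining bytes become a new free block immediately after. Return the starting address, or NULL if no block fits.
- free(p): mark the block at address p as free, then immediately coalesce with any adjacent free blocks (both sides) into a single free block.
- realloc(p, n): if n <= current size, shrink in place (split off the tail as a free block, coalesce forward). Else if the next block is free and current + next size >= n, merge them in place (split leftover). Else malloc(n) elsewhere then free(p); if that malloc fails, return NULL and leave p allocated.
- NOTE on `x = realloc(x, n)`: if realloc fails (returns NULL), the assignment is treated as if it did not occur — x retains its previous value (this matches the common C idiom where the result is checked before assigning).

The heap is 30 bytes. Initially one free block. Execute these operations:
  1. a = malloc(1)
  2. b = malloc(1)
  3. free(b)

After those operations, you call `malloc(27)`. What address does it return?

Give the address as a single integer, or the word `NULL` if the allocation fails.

Op 1: a = malloc(1) -> a = 0; heap: [0-0 ALLOC][1-29 FREE]
Op 2: b = malloc(1) -> b = 1; heap: [0-0 ALLOC][1-1 ALLOC][2-29 FREE]
Op 3: free(b) -> (freed b); heap: [0-0 ALLOC][1-29 FREE]
malloc(27): first-fit scan over [0-0 ALLOC][1-29 FREE] -> 1

Answer: 1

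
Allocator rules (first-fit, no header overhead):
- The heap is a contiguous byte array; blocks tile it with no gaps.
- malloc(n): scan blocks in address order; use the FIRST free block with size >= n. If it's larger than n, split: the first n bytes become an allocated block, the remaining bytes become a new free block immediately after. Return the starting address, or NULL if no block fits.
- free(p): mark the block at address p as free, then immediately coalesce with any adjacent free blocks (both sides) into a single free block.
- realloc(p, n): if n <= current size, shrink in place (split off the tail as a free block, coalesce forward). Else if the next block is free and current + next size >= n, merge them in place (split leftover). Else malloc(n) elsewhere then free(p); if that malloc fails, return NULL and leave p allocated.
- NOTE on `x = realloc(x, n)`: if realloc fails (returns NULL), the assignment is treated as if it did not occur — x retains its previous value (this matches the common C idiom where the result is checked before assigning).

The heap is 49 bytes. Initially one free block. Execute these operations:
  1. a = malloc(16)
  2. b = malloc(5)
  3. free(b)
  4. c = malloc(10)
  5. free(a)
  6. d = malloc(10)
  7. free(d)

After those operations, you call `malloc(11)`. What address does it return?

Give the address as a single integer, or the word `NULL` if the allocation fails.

Op 1: a = malloc(16) -> a = 0; heap: [0-15 ALLOC][16-48 FREE]
Op 2: b = malloc(5) -> b = 16; heap: [0-15 ALLOC][16-20 ALLOC][21-48 FREE]
Op 3: free(b) -> (freed b); heap: [0-15 ALLOC][16-48 FREE]
Op 4: c = malloc(10) -> c = 16; heap: [0-15 ALLOC][16-25 ALLOC][26-48 FREE]
Op 5: free(a) -> (freed a); heap: [0-15 FREE][16-25 ALLOC][26-48 FREE]
Op 6: d = malloc(10) -> d = 0; heap: [0-9 ALLOC][10-15 FREE][16-25 ALLOC][26-48 FREE]
Op 7: free(d) -> (freed d); heap: [0-15 FREE][16-25 ALLOC][26-48 FREE]
malloc(11): first-fit scan over [0-15 FREE][16-25 ALLOC][26-48 FREE] -> 0

Answer: 0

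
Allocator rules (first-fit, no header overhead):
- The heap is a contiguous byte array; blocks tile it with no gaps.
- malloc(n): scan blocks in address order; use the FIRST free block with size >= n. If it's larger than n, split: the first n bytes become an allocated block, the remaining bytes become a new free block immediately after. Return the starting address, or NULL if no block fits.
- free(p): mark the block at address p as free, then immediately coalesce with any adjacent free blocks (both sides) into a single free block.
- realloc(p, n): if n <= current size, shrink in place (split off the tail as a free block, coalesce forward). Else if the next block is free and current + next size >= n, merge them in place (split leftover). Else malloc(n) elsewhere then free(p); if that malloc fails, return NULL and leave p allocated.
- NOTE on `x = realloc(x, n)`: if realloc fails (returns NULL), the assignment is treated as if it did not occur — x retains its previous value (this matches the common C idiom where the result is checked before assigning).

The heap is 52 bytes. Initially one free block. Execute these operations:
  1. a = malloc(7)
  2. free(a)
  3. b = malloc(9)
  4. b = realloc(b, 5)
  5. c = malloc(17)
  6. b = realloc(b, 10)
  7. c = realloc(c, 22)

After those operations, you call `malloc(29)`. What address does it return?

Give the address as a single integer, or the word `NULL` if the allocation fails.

Op 1: a = malloc(7) -> a = 0; heap: [0-6 ALLOC][7-51 FREE]
Op 2: free(a) -> (freed a); heap: [0-51 FREE]
Op 3: b = malloc(9) -> b = 0; heap: [0-8 ALLOC][9-51 FREE]
Op 4: b = realloc(b, 5) -> b = 0; heap: [0-4 ALLOC][5-51 FREE]
Op 5: c = malloc(17) -> c = 5; heap: [0-4 ALLOC][5-21 ALLOC][22-51 FREE]
Op 6: b = realloc(b, 10) -> b = 22; heap: [0-4 FREE][5-21 ALLOC][22-31 ALLOC][32-51 FREE]
Op 7: c = realloc(c, 22) -> NULL (c unchanged); heap: [0-4 FREE][5-21 ALLOC][22-31 ALLOC][32-51 FREE]
malloc(29): first-fit scan over [0-4 FREE][5-21 ALLOC][22-31 ALLOC][32-51 FREE] -> NULL

Answer: NULL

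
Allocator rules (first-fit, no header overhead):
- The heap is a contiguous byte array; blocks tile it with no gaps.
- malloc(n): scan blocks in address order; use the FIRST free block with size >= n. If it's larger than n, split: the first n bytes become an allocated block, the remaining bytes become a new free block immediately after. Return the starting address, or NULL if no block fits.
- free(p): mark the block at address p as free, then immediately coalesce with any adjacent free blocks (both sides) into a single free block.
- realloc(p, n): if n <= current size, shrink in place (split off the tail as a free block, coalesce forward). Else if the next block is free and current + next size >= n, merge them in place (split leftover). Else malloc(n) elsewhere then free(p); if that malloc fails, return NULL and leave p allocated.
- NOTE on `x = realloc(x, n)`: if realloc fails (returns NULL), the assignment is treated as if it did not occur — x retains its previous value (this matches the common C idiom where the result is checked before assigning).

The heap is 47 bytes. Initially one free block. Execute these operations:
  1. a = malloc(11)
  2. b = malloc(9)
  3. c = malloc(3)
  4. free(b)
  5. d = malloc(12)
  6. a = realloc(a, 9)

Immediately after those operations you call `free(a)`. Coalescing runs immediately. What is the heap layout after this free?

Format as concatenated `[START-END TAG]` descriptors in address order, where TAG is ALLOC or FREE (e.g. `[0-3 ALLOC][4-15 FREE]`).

Op 1: a = malloc(11) -> a = 0; heap: [0-10 ALLOC][11-46 FREE]
Op 2: b = malloc(9) -> b = 11; heap: [0-10 ALLOC][11-19 ALLOC][20-46 FREE]
Op 3: c = malloc(3) -> c = 20; heap: [0-10 ALLOC][11-19 ALLOC][20-22 ALLOC][23-46 FREE]
Op 4: free(b) -> (freed b); heap: [0-10 ALLOC][11-19 FREE][20-22 ALLOC][23-46 FREE]
Op 5: d = malloc(12) -> d = 23; heap: [0-10 ALLOC][11-19 FREE][20-22 ALLOC][23-34 ALLOC][35-46 FREE]
Op 6: a = realloc(a, 9) -> a = 0; heap: [0-8 ALLOC][9-19 FREE][20-22 ALLOC][23-34 ALLOC][35-46 FREE]
free(a): a = 0 -> block [0-8 ALLOC]; mark free, coalesce with adjacent free neighbors -> [0-19 FREE][20-22 ALLOC][23-34 ALLOC][35-46 FREE]

Answer: [0-19 FREE][20-22 ALLOC][23-34 ALLOC][35-46 FREE]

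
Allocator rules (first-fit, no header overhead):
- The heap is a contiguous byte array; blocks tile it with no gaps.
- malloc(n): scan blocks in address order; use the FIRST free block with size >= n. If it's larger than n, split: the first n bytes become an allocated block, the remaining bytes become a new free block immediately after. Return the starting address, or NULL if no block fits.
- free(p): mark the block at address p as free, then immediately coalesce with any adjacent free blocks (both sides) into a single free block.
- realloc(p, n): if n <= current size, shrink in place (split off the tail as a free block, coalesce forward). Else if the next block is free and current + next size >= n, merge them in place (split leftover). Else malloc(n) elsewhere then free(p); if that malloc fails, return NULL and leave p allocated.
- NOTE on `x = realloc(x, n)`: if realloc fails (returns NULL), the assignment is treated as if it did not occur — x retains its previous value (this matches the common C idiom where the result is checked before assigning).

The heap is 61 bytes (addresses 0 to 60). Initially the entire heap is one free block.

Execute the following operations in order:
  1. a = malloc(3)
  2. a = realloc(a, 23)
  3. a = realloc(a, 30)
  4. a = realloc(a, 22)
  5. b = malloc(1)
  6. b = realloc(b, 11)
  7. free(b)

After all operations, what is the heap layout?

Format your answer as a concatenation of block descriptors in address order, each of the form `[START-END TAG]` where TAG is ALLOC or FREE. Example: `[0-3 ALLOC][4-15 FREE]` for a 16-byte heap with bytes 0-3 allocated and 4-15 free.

Op 1: a = malloc(3) -> a = 0; heap: [0-2 ALLOC][3-60 FREE]
Op 2: a = realloc(a, 23) -> a = 0; heap: [0-22 ALLOC][23-60 FREE]
Op 3: a = realloc(a, 30) -> a = 0; heap: [0-29 ALLOC][30-60 FREE]
Op 4: a = realloc(a, 22) -> a = 0; heap: [0-21 ALLOC][22-60 FREE]
Op 5: b = malloc(1) -> b = 22; heap: [0-21 ALLOC][22-22 ALLOC][23-60 FREE]
Op 6: b = realloc(b, 11) -> b = 22; heap: [0-21 ALLOC][22-32 ALLOC][33-60 FREE]
Op 7: free(b) -> (freed b); heap: [0-21 ALLOC][22-60 FREE]

Answer: [0-21 ALLOC][22-60 FREE]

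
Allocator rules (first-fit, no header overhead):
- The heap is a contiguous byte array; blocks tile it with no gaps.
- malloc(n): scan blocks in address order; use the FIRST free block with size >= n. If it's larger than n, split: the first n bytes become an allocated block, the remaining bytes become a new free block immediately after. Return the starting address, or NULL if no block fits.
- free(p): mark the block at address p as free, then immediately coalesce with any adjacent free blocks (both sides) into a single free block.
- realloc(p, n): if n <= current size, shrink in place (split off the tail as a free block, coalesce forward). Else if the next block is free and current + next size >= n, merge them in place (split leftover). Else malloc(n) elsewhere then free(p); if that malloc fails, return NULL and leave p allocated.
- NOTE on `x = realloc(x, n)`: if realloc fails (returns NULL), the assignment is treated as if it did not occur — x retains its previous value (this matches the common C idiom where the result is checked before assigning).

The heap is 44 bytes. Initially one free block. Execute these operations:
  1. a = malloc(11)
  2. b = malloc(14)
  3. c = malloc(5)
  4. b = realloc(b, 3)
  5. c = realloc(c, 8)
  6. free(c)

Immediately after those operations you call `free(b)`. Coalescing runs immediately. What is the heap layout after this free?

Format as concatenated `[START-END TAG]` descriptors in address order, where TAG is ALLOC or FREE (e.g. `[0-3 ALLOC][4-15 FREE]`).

Answer: [0-10 ALLOC][11-43 FREE]

Derivation:
Op 1: a = malloc(11) -> a = 0; heap: [0-10 ALLOC][11-43 FREE]
Op 2: b = malloc(14) -> b = 11; heap: [0-10 ALLOC][11-24 ALLOC][25-43 FREE]
Op 3: c = malloc(5) -> c = 25; heap: [0-10 ALLOC][11-24 ALLOC][25-29 ALLOC][30-43 FREE]
Op 4: b = realloc(b, 3) -> b = 11; heap: [0-10 ALLOC][11-13 ALLOC][14-24 FREE][25-29 ALLOC][30-43 FREE]
Op 5: c = realloc(c, 8) -> c = 25; heap: [0-10 ALLOC][11-13 ALLOC][14-24 FREE][25-32 ALLOC][33-43 FREE]
Op 6: free(c) -> (freed c); heap: [0-10 ALLOC][11-13 ALLOC][14-43 FREE]
free(b): b = 11 -> block [11-13 ALLOC]; mark free, coalesce with adjacent free neighbors -> [0-10 ALLOC][11-43 FREE]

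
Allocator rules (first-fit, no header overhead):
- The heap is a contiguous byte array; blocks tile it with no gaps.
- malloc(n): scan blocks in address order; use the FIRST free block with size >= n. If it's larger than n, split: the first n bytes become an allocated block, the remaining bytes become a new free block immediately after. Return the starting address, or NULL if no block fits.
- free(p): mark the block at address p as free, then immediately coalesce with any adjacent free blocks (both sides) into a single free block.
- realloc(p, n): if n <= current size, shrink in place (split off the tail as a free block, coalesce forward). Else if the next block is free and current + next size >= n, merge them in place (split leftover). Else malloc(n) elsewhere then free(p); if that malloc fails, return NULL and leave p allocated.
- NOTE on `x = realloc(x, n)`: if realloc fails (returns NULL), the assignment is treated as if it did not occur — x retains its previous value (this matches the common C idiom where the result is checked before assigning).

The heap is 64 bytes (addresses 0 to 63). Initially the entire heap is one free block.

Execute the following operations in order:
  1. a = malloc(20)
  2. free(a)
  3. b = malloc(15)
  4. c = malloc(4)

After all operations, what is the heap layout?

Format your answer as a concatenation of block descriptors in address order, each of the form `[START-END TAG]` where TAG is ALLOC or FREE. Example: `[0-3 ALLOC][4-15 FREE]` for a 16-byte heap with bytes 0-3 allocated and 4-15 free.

Answer: [0-14 ALLOC][15-18 ALLOC][19-63 FREE]

Derivation:
Op 1: a = malloc(20) -> a = 0; heap: [0-19 ALLOC][20-63 FREE]
Op 2: free(a) -> (freed a); heap: [0-63 FREE]
Op 3: b = malloc(15) -> b = 0; heap: [0-14 ALLOC][15-63 FREE]
Op 4: c = malloc(4) -> c = 15; heap: [0-14 ALLOC][15-18 ALLOC][19-63 FREE]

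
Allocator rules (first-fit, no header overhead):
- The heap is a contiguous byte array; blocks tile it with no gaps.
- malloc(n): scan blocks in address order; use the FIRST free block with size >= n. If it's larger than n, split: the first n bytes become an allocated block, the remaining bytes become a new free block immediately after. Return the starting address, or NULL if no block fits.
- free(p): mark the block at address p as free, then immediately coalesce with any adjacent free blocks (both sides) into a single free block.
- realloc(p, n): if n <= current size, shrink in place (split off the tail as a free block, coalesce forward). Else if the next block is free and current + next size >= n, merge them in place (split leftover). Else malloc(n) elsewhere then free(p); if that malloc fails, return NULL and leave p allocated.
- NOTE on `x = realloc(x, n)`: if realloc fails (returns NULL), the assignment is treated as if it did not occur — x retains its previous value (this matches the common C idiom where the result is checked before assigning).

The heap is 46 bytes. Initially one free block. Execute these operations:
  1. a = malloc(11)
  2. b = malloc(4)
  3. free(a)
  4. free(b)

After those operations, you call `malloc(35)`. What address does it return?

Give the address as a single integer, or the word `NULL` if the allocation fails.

Answer: 0

Derivation:
Op 1: a = malloc(11) -> a = 0; heap: [0-10 ALLOC][11-45 FREE]
Op 2: b = malloc(4) -> b = 11; heap: [0-10 ALLOC][11-14 ALLOC][15-45 FREE]
Op 3: free(a) -> (freed a); heap: [0-10 FREE][11-14 ALLOC][15-45 FREE]
Op 4: free(b) -> (freed b); heap: [0-45 FREE]
malloc(35): first-fit scan over [0-45 FREE] -> 0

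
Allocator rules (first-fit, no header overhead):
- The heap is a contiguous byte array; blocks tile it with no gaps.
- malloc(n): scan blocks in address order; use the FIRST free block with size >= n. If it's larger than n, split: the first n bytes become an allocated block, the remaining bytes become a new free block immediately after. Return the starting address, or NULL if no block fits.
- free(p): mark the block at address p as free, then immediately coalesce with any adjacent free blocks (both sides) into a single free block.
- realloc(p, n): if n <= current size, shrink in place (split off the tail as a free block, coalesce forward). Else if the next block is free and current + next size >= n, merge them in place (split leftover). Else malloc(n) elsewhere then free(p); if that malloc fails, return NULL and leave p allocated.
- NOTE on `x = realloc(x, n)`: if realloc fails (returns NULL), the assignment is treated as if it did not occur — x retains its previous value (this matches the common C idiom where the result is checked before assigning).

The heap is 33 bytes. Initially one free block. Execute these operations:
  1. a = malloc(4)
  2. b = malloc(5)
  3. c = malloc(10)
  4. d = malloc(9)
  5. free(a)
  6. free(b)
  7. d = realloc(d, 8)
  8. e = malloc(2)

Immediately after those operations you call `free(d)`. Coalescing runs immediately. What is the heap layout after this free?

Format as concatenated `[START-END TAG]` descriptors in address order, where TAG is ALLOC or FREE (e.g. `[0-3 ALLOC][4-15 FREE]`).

Answer: [0-1 ALLOC][2-8 FREE][9-18 ALLOC][19-32 FREE]

Derivation:
Op 1: a = malloc(4) -> a = 0; heap: [0-3 ALLOC][4-32 FREE]
Op 2: b = malloc(5) -> b = 4; heap: [0-3 ALLOC][4-8 ALLOC][9-32 FREE]
Op 3: c = malloc(10) -> c = 9; heap: [0-3 ALLOC][4-8 ALLOC][9-18 ALLOC][19-32 FREE]
Op 4: d = malloc(9) -> d = 19; heap: [0-3 ALLOC][4-8 ALLOC][9-18 ALLOC][19-27 ALLOC][28-32 FREE]
Op 5: free(a) -> (freed a); heap: [0-3 FREE][4-8 ALLOC][9-18 ALLOC][19-27 ALLOC][28-32 FREE]
Op 6: free(b) -> (freed b); heap: [0-8 FREE][9-18 ALLOC][19-27 ALLOC][28-32 FREE]
Op 7: d = realloc(d, 8) -> d = 19; heap: [0-8 FREE][9-18 ALLOC][19-26 ALLOC][27-32 FREE]
Op 8: e = malloc(2) -> e = 0; heap: [0-1 ALLOC][2-8 FREE][9-18 ALLOC][19-26 ALLOC][27-32 FREE]
free(d): d = 19 -> block [19-26 ALLOC]; mark free, coalesce with adjacent free neighbors -> [0-1 ALLOC][2-8 FREE][9-18 ALLOC][19-32 FREE]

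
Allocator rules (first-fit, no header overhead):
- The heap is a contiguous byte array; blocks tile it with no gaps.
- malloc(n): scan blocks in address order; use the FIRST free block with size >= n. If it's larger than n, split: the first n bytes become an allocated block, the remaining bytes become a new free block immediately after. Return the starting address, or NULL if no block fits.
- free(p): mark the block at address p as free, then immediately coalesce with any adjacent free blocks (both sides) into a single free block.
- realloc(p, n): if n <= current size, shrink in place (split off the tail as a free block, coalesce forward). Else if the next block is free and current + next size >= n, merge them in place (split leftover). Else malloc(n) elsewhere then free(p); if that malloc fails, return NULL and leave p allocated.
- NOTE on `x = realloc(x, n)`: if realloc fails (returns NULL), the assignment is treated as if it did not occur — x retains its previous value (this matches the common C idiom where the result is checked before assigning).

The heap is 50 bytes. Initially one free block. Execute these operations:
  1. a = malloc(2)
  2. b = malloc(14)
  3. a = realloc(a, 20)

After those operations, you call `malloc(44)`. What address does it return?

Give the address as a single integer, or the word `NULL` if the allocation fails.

Answer: NULL

Derivation:
Op 1: a = malloc(2) -> a = 0; heap: [0-1 ALLOC][2-49 FREE]
Op 2: b = malloc(14) -> b = 2; heap: [0-1 ALLOC][2-15 ALLOC][16-49 FREE]
Op 3: a = realloc(a, 20) -> a = 16; heap: [0-1 FREE][2-15 ALLOC][16-35 ALLOC][36-49 FREE]
malloc(44): first-fit scan over [0-1 FREE][2-15 ALLOC][16-35 ALLOC][36-49 FREE] -> NULL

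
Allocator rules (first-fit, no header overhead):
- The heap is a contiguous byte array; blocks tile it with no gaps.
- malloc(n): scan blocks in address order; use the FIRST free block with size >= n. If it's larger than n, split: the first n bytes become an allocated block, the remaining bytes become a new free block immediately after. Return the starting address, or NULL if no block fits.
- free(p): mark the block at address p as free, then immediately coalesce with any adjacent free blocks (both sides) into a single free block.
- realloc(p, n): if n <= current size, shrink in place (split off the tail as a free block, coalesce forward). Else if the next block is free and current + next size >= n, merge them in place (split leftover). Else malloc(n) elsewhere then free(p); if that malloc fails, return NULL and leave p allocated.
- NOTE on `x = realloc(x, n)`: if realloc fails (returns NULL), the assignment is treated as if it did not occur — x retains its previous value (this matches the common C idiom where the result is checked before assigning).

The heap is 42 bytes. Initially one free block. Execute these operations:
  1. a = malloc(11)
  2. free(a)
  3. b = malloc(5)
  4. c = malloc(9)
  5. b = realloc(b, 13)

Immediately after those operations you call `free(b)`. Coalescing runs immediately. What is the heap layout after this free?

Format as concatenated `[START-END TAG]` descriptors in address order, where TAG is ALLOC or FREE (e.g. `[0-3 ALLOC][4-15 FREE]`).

Answer: [0-4 FREE][5-13 ALLOC][14-41 FREE]

Derivation:
Op 1: a = malloc(11) -> a = 0; heap: [0-10 ALLOC][11-41 FREE]
Op 2: free(a) -> (freed a); heap: [0-41 FREE]
Op 3: b = malloc(5) -> b = 0; heap: [0-4 ALLOC][5-41 FREE]
Op 4: c = malloc(9) -> c = 5; heap: [0-4 ALLOC][5-13 ALLOC][14-41 FREE]
Op 5: b = realloc(b, 13) -> b = 14; heap: [0-4 FREE][5-13 ALLOC][14-26 ALLOC][27-41 FREE]
free(b): b = 14 -> block [14-26 ALLOC]; mark free, coalesce with adjacent free neighbors -> [0-4 FREE][5-13 ALLOC][14-41 FREE]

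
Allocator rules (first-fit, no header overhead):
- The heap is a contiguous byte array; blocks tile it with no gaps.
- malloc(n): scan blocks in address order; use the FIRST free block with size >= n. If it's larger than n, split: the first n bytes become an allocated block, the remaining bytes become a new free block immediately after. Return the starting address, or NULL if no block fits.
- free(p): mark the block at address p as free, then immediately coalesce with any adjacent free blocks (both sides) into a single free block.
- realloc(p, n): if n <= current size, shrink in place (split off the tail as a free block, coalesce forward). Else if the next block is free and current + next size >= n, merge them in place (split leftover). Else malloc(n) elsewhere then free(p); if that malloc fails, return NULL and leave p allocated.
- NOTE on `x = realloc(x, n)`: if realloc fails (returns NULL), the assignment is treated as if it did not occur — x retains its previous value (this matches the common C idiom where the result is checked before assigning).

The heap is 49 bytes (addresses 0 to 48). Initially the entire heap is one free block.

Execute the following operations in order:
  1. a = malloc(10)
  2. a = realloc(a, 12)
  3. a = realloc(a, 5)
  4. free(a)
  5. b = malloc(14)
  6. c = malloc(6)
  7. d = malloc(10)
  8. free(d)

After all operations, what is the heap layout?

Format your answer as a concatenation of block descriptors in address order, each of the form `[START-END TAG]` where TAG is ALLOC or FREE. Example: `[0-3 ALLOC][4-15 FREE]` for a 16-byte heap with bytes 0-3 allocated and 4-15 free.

Answer: [0-13 ALLOC][14-19 ALLOC][20-48 FREE]

Derivation:
Op 1: a = malloc(10) -> a = 0; heap: [0-9 ALLOC][10-48 FREE]
Op 2: a = realloc(a, 12) -> a = 0; heap: [0-11 ALLOC][12-48 FREE]
Op 3: a = realloc(a, 5) -> a = 0; heap: [0-4 ALLOC][5-48 FREE]
Op 4: free(a) -> (freed a); heap: [0-48 FREE]
Op 5: b = malloc(14) -> b = 0; heap: [0-13 ALLOC][14-48 FREE]
Op 6: c = malloc(6) -> c = 14; heap: [0-13 ALLOC][14-19 ALLOC][20-48 FREE]
Op 7: d = malloc(10) -> d = 20; heap: [0-13 ALLOC][14-19 ALLOC][20-29 ALLOC][30-48 FREE]
Op 8: free(d) -> (freed d); heap: [0-13 ALLOC][14-19 ALLOC][20-48 FREE]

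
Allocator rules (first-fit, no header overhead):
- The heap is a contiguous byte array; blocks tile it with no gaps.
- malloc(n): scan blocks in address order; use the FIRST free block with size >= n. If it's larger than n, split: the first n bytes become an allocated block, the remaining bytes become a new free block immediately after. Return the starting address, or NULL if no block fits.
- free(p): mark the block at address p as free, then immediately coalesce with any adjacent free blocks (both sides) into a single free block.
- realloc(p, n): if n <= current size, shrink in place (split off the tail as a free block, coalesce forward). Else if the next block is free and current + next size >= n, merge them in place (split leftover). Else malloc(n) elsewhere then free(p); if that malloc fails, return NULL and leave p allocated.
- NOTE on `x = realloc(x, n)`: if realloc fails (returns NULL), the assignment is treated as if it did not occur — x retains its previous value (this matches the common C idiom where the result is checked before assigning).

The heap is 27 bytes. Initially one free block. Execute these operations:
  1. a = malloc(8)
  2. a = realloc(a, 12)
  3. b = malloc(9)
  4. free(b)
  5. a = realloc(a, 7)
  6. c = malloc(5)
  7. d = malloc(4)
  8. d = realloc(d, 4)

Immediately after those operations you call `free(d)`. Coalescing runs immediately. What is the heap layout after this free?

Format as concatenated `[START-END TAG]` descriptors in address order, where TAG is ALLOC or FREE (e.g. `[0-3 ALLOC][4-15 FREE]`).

Op 1: a = malloc(8) -> a = 0; heap: [0-7 ALLOC][8-26 FREE]
Op 2: a = realloc(a, 12) -> a = 0; heap: [0-11 ALLOC][12-26 FREE]
Op 3: b = malloc(9) -> b = 12; heap: [0-11 ALLOC][12-20 ALLOC][21-26 FREE]
Op 4: free(b) -> (freed b); heap: [0-11 ALLOC][12-26 FREE]
Op 5: a = realloc(a, 7) -> a = 0; heap: [0-6 ALLOC][7-26 FREE]
Op 6: c = malloc(5) -> c = 7; heap: [0-6 ALLOC][7-11 ALLOC][12-26 FREE]
Op 7: d = malloc(4) -> d = 12; heap: [0-6 ALLOC][7-11 ALLOC][12-15 ALLOC][16-26 FREE]
Op 8: d = realloc(d, 4) -> d = 12; heap: [0-6 ALLOC][7-11 ALLOC][12-15 ALLOC][16-26 FREE]
free(d): d = 12 -> block [12-15 ALLOC]; mark free, coalesce with adjacent free neighbors -> [0-6 ALLOC][7-11 ALLOC][12-26 FREE]

Answer: [0-6 ALLOC][7-11 ALLOC][12-26 FREE]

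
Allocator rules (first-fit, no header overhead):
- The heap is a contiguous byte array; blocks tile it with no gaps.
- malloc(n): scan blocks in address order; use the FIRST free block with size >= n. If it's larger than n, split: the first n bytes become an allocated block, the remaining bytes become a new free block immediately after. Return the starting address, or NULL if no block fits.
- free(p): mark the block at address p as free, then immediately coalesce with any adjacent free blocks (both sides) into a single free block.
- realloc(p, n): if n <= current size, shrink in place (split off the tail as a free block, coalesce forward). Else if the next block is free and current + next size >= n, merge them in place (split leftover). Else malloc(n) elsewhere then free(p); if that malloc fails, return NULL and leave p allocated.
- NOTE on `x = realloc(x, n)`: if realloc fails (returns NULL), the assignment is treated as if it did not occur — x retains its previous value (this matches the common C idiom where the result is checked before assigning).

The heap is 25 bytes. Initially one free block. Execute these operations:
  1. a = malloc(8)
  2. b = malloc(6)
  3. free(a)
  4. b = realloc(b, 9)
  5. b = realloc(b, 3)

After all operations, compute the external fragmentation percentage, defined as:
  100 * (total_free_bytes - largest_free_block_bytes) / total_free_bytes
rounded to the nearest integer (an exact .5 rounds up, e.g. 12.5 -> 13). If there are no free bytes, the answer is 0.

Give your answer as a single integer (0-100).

Op 1: a = malloc(8) -> a = 0; heap: [0-7 ALLOC][8-24 FREE]
Op 2: b = malloc(6) -> b = 8; heap: [0-7 ALLOC][8-13 ALLOC][14-24 FREE]
Op 3: free(a) -> (freed a); heap: [0-7 FREE][8-13 ALLOC][14-24 FREE]
Op 4: b = realloc(b, 9) -> b = 8; heap: [0-7 FREE][8-16 ALLOC][17-24 FREE]
Op 5: b = realloc(b, 3) -> b = 8; heap: [0-7 FREE][8-10 ALLOC][11-24 FREE]
Free blocks: [8 14] total_free=22 largest=14 -> 100*(22-14)/22 = 800/22 ≈ 36.364 -> rounds to 36

Answer: 36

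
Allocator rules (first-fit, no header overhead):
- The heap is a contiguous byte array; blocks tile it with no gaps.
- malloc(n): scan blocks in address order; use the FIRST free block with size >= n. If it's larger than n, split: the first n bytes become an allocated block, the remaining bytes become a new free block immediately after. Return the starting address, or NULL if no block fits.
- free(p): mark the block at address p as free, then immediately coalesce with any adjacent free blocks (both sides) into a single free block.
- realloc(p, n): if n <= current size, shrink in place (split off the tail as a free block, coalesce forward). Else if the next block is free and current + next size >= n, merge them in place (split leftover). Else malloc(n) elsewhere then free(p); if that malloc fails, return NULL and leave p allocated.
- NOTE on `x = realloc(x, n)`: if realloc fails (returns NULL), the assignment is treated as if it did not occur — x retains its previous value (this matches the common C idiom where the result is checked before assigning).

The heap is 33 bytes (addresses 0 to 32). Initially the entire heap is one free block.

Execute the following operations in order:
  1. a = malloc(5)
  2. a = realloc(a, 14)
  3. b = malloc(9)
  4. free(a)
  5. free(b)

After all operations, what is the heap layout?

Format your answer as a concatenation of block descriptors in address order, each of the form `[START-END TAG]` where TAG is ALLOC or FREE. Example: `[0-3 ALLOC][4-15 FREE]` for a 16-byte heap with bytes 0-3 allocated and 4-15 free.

Answer: [0-32 FREE]

Derivation:
Op 1: a = malloc(5) -> a = 0; heap: [0-4 ALLOC][5-32 FREE]
Op 2: a = realloc(a, 14) -> a = 0; heap: [0-13 ALLOC][14-32 FREE]
Op 3: b = malloc(9) -> b = 14; heap: [0-13 ALLOC][14-22 ALLOC][23-32 FREE]
Op 4: free(a) -> (freed a); heap: [0-13 FREE][14-22 ALLOC][23-32 FREE]
Op 5: free(b) -> (freed b); heap: [0-32 FREE]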